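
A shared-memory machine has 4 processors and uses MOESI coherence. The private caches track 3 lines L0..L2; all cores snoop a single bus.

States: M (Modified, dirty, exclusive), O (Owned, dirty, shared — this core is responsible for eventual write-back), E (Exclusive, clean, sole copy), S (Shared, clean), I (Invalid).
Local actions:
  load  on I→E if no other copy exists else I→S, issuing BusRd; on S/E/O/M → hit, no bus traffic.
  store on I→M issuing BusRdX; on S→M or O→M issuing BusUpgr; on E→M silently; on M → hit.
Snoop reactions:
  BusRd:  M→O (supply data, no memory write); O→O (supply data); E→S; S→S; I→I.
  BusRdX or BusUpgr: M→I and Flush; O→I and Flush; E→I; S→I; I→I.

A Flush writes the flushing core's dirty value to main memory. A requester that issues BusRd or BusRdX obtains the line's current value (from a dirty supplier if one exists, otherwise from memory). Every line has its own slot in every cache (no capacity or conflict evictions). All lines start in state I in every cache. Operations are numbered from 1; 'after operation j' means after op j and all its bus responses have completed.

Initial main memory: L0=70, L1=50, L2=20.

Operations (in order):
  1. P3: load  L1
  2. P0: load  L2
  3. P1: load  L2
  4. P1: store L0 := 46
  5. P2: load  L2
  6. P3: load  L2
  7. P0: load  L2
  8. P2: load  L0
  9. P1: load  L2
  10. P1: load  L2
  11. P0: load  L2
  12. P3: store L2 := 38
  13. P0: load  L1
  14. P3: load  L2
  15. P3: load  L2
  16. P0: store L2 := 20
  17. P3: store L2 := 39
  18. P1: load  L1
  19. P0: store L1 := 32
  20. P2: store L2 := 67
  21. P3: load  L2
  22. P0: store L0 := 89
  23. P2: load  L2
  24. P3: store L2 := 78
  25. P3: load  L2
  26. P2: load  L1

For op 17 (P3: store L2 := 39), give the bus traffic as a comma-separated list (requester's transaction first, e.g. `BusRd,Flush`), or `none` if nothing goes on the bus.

1. P3: load  L1  bus=[BusRd]  L1: P0=I P1=I P2=I P3=E  mem[L1]=50
2. P0: load  L2  bus=[BusRd]  L2: P0=E P1=I P2=I P3=I  mem[L2]=20
3. P1: load  L2  bus=[BusRd]  L2: P0=S P1=S P2=I P3=I  mem[L2]=20
4. P1: store L0 := 46  bus=[BusRdX]  L0: P0=I P1=M P2=I P3=I  mem[L0]=70
5. P2: load  L2  bus=[BusRd]  L2: P0=S P1=S P2=S P3=I  mem[L2]=20
6. P3: load  L2  bus=[BusRd]  L2: P0=S P1=S P2=S P3=S  mem[L2]=20
7. P0: load  L2  bus=[-]  L2: P0=S P1=S P2=S P3=S  mem[L2]=20
8. P2: load  L0  bus=[BusRd]  L0: P0=I P1=O P2=S P3=I  mem[L0]=70
9. P1: load  L2  bus=[-]  L2: P0=S P1=S P2=S P3=S  mem[L2]=20
10. P1: load  L2  bus=[-]  L2: P0=S P1=S P2=S P3=S  mem[L2]=20
11. P0: load  L2  bus=[-]  L2: P0=S P1=S P2=S P3=S  mem[L2]=20
12. P3: store L2 := 38  bus=[BusUpgr]  L2: P0=I P1=I P2=I P3=M  mem[L2]=20
13. P0: load  L1  bus=[BusRd]  L1: P0=S P1=I P2=I P3=S  mem[L1]=50
14. P3: load  L2  bus=[-]  L2: P0=I P1=I P2=I P3=M  mem[L2]=20
15. P3: load  L2  bus=[-]  L2: P0=I P1=I P2=I P3=M  mem[L2]=20
16. P0: store L2 := 20  bus=[BusRdX,Flush]  L2: P0=M P1=I P2=I P3=I  mem[L2]=38
17. P3: store L2 := 39  bus=[BusRdX,Flush]  L2: P0=I P1=I P2=I P3=M  mem[L2]=20
18. P1: load  L1  bus=[BusRd]  L1: P0=S P1=S P2=I P3=S  mem[L1]=50
19. P0: store L1 := 32  bus=[BusUpgr]  L1: P0=M P1=I P2=I P3=I  mem[L1]=50
20. P2: store L2 := 67  bus=[BusRdX,Flush]  L2: P0=I P1=I P2=M P3=I  mem[L2]=39
21. P3: load  L2  bus=[BusRd]  L2: P0=I P1=I P2=O P3=S  mem[L2]=39
22. P0: store L0 := 89  bus=[BusRdX,Flush]  L0: P0=M P1=I P2=I P3=I  mem[L0]=46
23. P2: load  L2  bus=[-]  L2: P0=I P1=I P2=O P3=S  mem[L2]=39
24. P3: store L2 := 78  bus=[BusUpgr,Flush]  L2: P0=I P1=I P2=I P3=M  mem[L2]=67
25. P3: load  L2  bus=[-]  L2: P0=I P1=I P2=I P3=M  mem[L2]=67
26. P2: load  L1  bus=[BusRd]  L1: P0=O P1=I P2=S P3=I  mem[L1]=50

bus = BusRdX,Flush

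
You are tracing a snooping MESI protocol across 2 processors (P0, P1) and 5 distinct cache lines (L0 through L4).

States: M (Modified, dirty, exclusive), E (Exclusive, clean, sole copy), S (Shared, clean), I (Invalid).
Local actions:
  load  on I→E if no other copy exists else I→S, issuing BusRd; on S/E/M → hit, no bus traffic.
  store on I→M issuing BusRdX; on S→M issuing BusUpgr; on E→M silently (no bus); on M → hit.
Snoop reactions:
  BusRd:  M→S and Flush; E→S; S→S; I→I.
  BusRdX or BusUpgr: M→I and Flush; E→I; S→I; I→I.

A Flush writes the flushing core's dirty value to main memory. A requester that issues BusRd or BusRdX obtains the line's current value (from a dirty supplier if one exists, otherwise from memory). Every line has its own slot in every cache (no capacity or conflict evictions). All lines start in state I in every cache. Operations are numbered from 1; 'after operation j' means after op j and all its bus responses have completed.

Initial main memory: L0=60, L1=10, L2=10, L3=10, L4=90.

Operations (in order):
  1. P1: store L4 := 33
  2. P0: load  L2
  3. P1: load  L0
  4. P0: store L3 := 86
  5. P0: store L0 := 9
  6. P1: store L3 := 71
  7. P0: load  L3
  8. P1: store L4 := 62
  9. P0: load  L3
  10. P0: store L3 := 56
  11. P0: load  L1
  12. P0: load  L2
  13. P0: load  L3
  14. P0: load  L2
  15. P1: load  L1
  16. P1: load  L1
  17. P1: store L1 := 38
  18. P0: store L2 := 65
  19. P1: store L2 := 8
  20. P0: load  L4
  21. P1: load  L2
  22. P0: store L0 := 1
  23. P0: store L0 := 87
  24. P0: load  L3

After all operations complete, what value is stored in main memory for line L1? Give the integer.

memory[L1] = 10

  op1 P1: store L4 := 33 → I/M on L4; bus BusRdX; mem=90
  op2 P0: load  L2 → E/I on L2; bus BusRd; mem=10
  op3 P1: load  L0 → I/E on L0; bus BusRd; mem=60
  op4 P0: store L3 := 86 → M/I on L3; bus BusRdX; mem=10
  op5 P0: store L0 := 9 → M/I on L0; bus BusRdX; mem=60
  op6 P1: store L3 := 71 → I/M on L3; bus BusRdX Flush; mem=86
  op7 P0: load  L3 → S/S on L3; bus BusRd Flush; mem=71
  op8 P1: store L4 := 62 → I/M on L4; bus (none); mem=90
  op9 P0: load  L3 → S/S on L3; bus (none); mem=71
  op10 P0: store L3 := 56 → M/I on L3; bus BusUpgr; mem=71
  op11 P0: load  L1 → E/I on L1; bus BusRd; mem=10
  op12 P0: load  L2 → E/I on L2; bus (none); mem=10
  op13 P0: load  L3 → M/I on L3; bus (none); mem=71
  op14 P0: load  L2 → E/I on L2; bus (none); mem=10
  op15 P1: load  L1 → S/S on L1; bus BusRd; mem=10
  op16 P1: load  L1 → S/S on L1; bus (none); mem=10
  op17 P1: store L1 := 38 → I/M on L1; bus BusUpgr; mem=10
  op18 P0: store L2 := 65 → M/I on L2; bus (none); mem=10
  op19 P1: store L2 := 8 → I/M on L2; bus BusRdX Flush; mem=65
  op20 P0: load  L4 → S/S on L4; bus BusRd Flush; mem=62
  op21 P1: load  L2 → I/M on L2; bus (none); mem=65
  op22 P0: store L0 := 1 → M/I on L0; bus (none); mem=60
  op23 P0: store L0 := 87 → M/I on L0; bus (none); mem=60
  op24 P0: load  L3 → M/I on L3; bus (none); mem=71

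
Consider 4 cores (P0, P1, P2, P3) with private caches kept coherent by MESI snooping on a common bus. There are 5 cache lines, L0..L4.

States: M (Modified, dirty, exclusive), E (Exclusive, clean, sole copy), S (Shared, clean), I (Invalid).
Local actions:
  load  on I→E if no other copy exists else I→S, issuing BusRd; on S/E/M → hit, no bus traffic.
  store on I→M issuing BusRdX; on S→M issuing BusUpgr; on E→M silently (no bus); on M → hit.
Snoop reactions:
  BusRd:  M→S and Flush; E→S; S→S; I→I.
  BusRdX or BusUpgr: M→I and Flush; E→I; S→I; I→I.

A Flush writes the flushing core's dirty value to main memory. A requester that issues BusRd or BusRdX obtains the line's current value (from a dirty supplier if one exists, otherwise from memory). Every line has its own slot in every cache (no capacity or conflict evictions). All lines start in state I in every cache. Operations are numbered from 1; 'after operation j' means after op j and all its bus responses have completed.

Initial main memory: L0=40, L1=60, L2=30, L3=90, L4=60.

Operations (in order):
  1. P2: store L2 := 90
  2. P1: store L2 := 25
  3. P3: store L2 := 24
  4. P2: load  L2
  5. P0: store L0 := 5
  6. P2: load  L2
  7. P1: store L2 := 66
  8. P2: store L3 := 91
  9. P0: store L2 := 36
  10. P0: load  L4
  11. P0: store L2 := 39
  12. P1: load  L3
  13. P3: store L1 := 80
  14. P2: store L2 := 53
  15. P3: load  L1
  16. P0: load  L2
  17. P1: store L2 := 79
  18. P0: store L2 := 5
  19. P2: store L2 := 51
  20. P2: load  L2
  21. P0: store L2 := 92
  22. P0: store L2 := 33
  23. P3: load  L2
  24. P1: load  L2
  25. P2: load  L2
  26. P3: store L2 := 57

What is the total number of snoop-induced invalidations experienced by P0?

invalidations = 4

[1] P2: store L2 := 90 | P0:I, P1:I, P2:M(90), P3:I | bus: BusRdX
[2] P1: store L2 := 25 | P0:I, P1:M(25), P2:I, P3:I | bus: BusRdX,Flush
[3] P3: store L2 := 24 | P0:I, P1:I, P2:I, P3:M(24) | bus: BusRdX,Flush
[4] P2: load  L2 | P0:I, P1:I, P2:S(24), P3:S(24) | bus: BusRd,Flush
[5] P0: store L0 := 5 | P0:M(5), P1:I, P2:I, P3:I | bus: BusRdX
[6] P2: load  L2 | P0:I, P1:I, P2:S(24), P3:S(24) | bus: none
[7] P1: store L2 := 66 | P0:I, P1:M(66), P2:I, P3:I | bus: BusRdX
[8] P2: store L3 := 91 | P0:I, P1:I, P2:M(91), P3:I | bus: BusRdX
[9] P0: store L2 := 36 | P0:M(36), P1:I, P2:I, P3:I | bus: BusRdX,Flush
[10] P0: load  L4 | P0:E(60), P1:I, P2:I, P3:I | bus: BusRd
[11] P0: store L2 := 39 | P0:M(39), P1:I, P2:I, P3:I | bus: none
[12] P1: load  L3 | P0:I, P1:S(91), P2:S(91), P3:I | bus: BusRd,Flush
[13] P3: store L1 := 80 | P0:I, P1:I, P2:I, P3:M(80) | bus: BusRdX
[14] P2: store L2 := 53 | P0:I, P1:I, P2:M(53), P3:I | bus: BusRdX,Flush
[15] P3: load  L1 | P0:I, P1:I, P2:I, P3:M(80) | bus: none
[16] P0: load  L2 | P0:S(53), P1:I, P2:S(53), P3:I | bus: BusRd,Flush
[17] P1: store L2 := 79 | P0:I, P1:M(79), P2:I, P3:I | bus: BusRdX
[18] P0: store L2 := 5 | P0:M(5), P1:I, P2:I, P3:I | bus: BusRdX,Flush
[19] P2: store L2 := 51 | P0:I, P1:I, P2:M(51), P3:I | bus: BusRdX,Flush
[20] P2: load  L2 | P0:I, P1:I, P2:M(51), P3:I | bus: none
[21] P0: store L2 := 92 | P0:M(92), P1:I, P2:I, P3:I | bus: BusRdX,Flush
[22] P0: store L2 := 33 | P0:M(33), P1:I, P2:I, P3:I | bus: none
[23] P3: load  L2 | P0:S(33), P1:I, P2:I, P3:S(33) | bus: BusRd,Flush
[24] P1: load  L2 | P0:S(33), P1:S(33), P2:I, P3:S(33) | bus: BusRd
[25] P2: load  L2 | P0:S(33), P1:S(33), P2:S(33), P3:S(33) | bus: BusRd
[26] P3: store L2 := 57 | P0:I, P1:I, P2:I, P3:M(57) | bus: BusUpgr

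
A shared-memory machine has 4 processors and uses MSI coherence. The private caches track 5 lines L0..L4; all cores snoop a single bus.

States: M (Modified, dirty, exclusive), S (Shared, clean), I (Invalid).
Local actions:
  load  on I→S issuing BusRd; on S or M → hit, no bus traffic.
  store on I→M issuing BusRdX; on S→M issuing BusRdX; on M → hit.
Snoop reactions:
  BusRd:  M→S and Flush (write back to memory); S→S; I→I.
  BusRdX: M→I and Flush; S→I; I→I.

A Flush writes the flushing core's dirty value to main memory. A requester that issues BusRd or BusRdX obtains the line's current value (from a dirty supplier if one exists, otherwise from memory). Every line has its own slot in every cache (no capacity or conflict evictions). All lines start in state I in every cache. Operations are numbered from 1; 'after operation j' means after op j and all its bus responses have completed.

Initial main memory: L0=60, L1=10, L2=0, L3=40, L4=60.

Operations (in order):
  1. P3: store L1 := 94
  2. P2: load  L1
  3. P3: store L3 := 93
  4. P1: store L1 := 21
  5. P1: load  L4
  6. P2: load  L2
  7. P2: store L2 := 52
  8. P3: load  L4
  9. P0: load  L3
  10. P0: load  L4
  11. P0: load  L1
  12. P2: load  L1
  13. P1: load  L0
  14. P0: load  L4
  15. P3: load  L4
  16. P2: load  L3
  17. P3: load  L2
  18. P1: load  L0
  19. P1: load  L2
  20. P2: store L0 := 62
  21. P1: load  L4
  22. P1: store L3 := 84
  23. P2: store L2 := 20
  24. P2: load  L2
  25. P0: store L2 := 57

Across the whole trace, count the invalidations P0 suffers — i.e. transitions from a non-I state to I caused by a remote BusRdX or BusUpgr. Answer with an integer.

invalidations = 1

step 1: P3: store L1 := 94  ⟶  IIIM  (L1)  txn=BusRdX  M[L1]=10
step 2: P2: load  L1  ⟶  IISS  (L1)  txn=BusRd+Flush  M[L1]=94
step 3: P3: store L3 := 93  ⟶  IIIM  (L3)  txn=BusRdX  M[L3]=40
step 4: P1: store L1 := 21  ⟶  IMII  (L1)  txn=BusRdX  M[L1]=94
step 5: P1: load  L4  ⟶  ISII  (L4)  txn=BusRd  M[L4]=60
step 6: P2: load  L2  ⟶  IISI  (L2)  txn=BusRd  M[L2]=0
step 7: P2: store L2 := 52  ⟶  IIMI  (L2)  txn=BusRdX  M[L2]=0
step 8: P3: load  L4  ⟶  ISIS  (L4)  txn=BusRd  M[L4]=60
step 9: P0: load  L3  ⟶  SIIS  (L3)  txn=BusRd+Flush  M[L3]=93
step 10: P0: load  L4  ⟶  SSIS  (L4)  txn=BusRd  M[L4]=60
step 11: P0: load  L1  ⟶  SSII  (L1)  txn=BusRd+Flush  M[L1]=21
step 12: P2: load  L1  ⟶  SSSI  (L1)  txn=BusRd  M[L1]=21
step 13: P1: load  L0  ⟶  ISII  (L0)  txn=BusRd  M[L0]=60
step 14: P0: load  L4  ⟶  SSIS  (L4)  txn=∅  M[L4]=60
step 15: P3: load  L4  ⟶  SSIS  (L4)  txn=∅  M[L4]=60
step 16: P2: load  L3  ⟶  SISS  (L3)  txn=BusRd  M[L3]=93
step 17: P3: load  L2  ⟶  IISS  (L2)  txn=BusRd+Flush  M[L2]=52
step 18: P1: load  L0  ⟶  ISII  (L0)  txn=∅  M[L0]=60
step 19: P1: load  L2  ⟶  ISSS  (L2)  txn=BusRd  M[L2]=52
step 20: P2: store L0 := 62  ⟶  IIMI  (L0)  txn=BusRdX  M[L0]=60
step 21: P1: load  L4  ⟶  SSIS  (L4)  txn=∅  M[L4]=60
step 22: P1: store L3 := 84  ⟶  IMII  (L3)  txn=BusRdX  M[L3]=93
step 23: P2: store L2 := 20  ⟶  IIMI  (L2)  txn=BusRdX  M[L2]=52
step 24: P2: load  L2  ⟶  IIMI  (L2)  txn=∅  M[L2]=52
step 25: P0: store L2 := 57  ⟶  MIII  (L2)  txn=BusRdX+Flush  M[L2]=20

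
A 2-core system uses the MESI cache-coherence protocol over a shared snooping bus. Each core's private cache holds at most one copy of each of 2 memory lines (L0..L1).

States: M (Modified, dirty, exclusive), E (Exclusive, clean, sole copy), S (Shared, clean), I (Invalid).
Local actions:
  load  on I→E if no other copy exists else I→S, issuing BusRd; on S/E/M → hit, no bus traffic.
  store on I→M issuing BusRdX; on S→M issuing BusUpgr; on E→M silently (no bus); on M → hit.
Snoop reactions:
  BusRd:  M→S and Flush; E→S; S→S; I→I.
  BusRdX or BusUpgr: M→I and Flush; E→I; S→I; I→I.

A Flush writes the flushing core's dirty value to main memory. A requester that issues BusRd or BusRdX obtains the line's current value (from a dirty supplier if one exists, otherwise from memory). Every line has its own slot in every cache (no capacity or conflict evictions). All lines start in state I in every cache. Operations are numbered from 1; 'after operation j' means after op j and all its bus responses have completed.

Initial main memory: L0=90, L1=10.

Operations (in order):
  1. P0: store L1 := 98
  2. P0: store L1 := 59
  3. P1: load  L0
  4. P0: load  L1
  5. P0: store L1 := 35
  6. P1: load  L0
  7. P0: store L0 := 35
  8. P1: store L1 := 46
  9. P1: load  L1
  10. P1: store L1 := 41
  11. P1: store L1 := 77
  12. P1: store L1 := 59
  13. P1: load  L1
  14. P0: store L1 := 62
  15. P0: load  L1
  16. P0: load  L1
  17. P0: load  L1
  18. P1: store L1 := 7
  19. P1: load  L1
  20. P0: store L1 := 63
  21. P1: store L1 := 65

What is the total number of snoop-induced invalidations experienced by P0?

[1] P0: store L1 := 98 | P0:M(98), P1:I | bus: BusRdX
[2] P0: store L1 := 59 | P0:M(59), P1:I | bus: none
[3] P1: load  L0 | P0:I, P1:E(90) | bus: BusRd
[4] P0: load  L1 | P0:M(59), P1:I | bus: none
[5] P0: store L1 := 35 | P0:M(35), P1:I | bus: none
[6] P1: load  L0 | P0:I, P1:E(90) | bus: none
[7] P0: store L0 := 35 | P0:M(35), P1:I | bus: BusRdX
[8] P1: store L1 := 46 | P0:I, P1:M(46) | bus: BusRdX,Flush
[9] P1: load  L1 | P0:I, P1:M(46) | bus: none
[10] P1: store L1 := 41 | P0:I, P1:M(41) | bus: none
[11] P1: store L1 := 77 | P0:I, P1:M(77) | bus: none
[12] P1: store L1 := 59 | P0:I, P1:M(59) | bus: none
[13] P1: load  L1 | P0:I, P1:M(59) | bus: none
[14] P0: store L1 := 62 | P0:M(62), P1:I | bus: BusRdX,Flush
[15] P0: load  L1 | P0:M(62), P1:I | bus: none
[16] P0: load  L1 | P0:M(62), P1:I | bus: none
[17] P0: load  L1 | P0:M(62), P1:I | bus: none
[18] P1: store L1 := 7 | P0:I, P1:M(7) | bus: BusRdX,Flush
[19] P1: load  L1 | P0:I, P1:M(7) | bus: none
[20] P0: store L1 := 63 | P0:M(63), P1:I | bus: BusRdX,Flush
[21] P1: store L1 := 65 | P0:I, P1:M(65) | bus: BusRdX,Flush

invalidations = 3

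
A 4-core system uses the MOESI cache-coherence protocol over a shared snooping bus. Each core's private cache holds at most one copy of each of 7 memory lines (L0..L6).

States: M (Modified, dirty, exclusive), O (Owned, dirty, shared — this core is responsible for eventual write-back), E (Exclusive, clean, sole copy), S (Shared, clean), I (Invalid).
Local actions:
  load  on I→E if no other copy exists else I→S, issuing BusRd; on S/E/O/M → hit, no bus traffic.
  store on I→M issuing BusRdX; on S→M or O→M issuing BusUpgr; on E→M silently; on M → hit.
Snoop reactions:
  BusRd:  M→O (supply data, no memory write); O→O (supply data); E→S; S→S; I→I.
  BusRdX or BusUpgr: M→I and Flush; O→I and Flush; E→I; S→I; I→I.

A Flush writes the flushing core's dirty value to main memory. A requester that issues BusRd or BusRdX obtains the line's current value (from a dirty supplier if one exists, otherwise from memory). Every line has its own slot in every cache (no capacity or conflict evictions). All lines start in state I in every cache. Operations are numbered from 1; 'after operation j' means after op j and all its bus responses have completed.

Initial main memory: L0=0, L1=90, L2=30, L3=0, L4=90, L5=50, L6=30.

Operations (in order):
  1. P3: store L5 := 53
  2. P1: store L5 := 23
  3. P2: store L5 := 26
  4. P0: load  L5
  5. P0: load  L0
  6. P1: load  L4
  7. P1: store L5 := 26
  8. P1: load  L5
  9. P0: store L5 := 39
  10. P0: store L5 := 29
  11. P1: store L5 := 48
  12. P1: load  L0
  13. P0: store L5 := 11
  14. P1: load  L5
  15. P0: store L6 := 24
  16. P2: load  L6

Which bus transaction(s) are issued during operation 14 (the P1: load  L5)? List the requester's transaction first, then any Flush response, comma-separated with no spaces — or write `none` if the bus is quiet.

1. P3: store L5 := 53  bus=[BusRdX]  L5: P0=I P1=I P2=I P3=M  mem[L5]=50
2. P1: store L5 := 23  bus=[BusRdX,Flush]  L5: P0=I P1=M P2=I P3=I  mem[L5]=53
3. P2: store L5 := 26  bus=[BusRdX,Flush]  L5: P0=I P1=I P2=M P3=I  mem[L5]=23
4. P0: load  L5  bus=[BusRd]  L5: P0=S P1=I P2=O P3=I  mem[L5]=23
5. P0: load  L0  bus=[BusRd]  L0: P0=E P1=I P2=I P3=I  mem[L0]=0
6. P1: load  L4  bus=[BusRd]  L4: P0=I P1=E P2=I P3=I  mem[L4]=90
7. P1: store L5 := 26  bus=[BusRdX,Flush]  L5: P0=I P1=M P2=I P3=I  mem[L5]=26
8. P1: load  L5  bus=[-]  L5: P0=I P1=M P2=I P3=I  mem[L5]=26
9. P0: store L5 := 39  bus=[BusRdX,Flush]  L5: P0=M P1=I P2=I P3=I  mem[L5]=26
10. P0: store L5 := 29  bus=[-]  L5: P0=M P1=I P2=I P3=I  mem[L5]=26
11. P1: store L5 := 48  bus=[BusRdX,Flush]  L5: P0=I P1=M P2=I P3=I  mem[L5]=29
12. P1: load  L0  bus=[BusRd]  L0: P0=S P1=S P2=I P3=I  mem[L0]=0
13. P0: store L5 := 11  bus=[BusRdX,Flush]  L5: P0=M P1=I P2=I P3=I  mem[L5]=48
14. P1: load  L5  bus=[BusRd]  L5: P0=O P1=S P2=I P3=I  mem[L5]=48
15. P0: store L6 := 24  bus=[BusRdX]  L6: P0=M P1=I P2=I P3=I  mem[L6]=30
16. P2: load  L6  bus=[BusRd]  L6: P0=O P1=I P2=S P3=I  mem[L6]=30

bus = BusRd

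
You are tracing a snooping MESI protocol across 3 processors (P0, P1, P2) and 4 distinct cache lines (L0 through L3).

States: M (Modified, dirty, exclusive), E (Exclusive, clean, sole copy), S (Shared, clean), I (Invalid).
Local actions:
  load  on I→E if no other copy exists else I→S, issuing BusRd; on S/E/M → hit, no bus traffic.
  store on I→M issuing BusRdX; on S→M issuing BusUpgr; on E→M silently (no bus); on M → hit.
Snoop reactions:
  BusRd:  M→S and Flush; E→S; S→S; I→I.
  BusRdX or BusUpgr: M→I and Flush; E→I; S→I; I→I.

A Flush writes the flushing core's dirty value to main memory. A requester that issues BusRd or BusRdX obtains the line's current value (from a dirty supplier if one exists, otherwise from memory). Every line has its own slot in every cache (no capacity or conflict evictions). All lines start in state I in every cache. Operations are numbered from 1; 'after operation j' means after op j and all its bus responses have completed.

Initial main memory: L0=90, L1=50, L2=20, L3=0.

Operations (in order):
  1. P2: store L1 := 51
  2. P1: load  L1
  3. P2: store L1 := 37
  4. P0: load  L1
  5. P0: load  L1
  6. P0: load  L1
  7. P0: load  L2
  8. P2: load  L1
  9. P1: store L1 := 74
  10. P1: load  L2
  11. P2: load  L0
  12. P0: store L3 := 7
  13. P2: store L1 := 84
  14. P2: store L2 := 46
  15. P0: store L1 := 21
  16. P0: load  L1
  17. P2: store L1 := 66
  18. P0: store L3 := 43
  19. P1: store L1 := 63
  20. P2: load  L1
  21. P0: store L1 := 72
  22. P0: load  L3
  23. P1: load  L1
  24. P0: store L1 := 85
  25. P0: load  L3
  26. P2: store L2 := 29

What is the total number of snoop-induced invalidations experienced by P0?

invalidations = 3

[1] P2: store L1 := 51 | P0:I, P1:I, P2:M(51) | bus: BusRdX
[2] P1: load  L1 | P0:I, P1:S(51), P2:S(51) | bus: BusRd,Flush
[3] P2: store L1 := 37 | P0:I, P1:I, P2:M(37) | bus: BusUpgr
[4] P0: load  L1 | P0:S(37), P1:I, P2:S(37) | bus: BusRd,Flush
[5] P0: load  L1 | P0:S(37), P1:I, P2:S(37) | bus: none
[6] P0: load  L1 | P0:S(37), P1:I, P2:S(37) | bus: none
[7] P0: load  L2 | P0:E(20), P1:I, P2:I | bus: BusRd
[8] P2: load  L1 | P0:S(37), P1:I, P2:S(37) | bus: none
[9] P1: store L1 := 74 | P0:I, P1:M(74), P2:I | bus: BusRdX
[10] P1: load  L2 | P0:S(20), P1:S(20), P2:I | bus: BusRd
[11] P2: load  L0 | P0:I, P1:I, P2:E(90) | bus: BusRd
[12] P0: store L3 := 7 | P0:M(7), P1:I, P2:I | bus: BusRdX
[13] P2: store L1 := 84 | P0:I, P1:I, P2:M(84) | bus: BusRdX,Flush
[14] P2: store L2 := 46 | P0:I, P1:I, P2:M(46) | bus: BusRdX
[15] P0: store L1 := 21 | P0:M(21), P1:I, P2:I | bus: BusRdX,Flush
[16] P0: load  L1 | P0:M(21), P1:I, P2:I | bus: none
[17] P2: store L1 := 66 | P0:I, P1:I, P2:M(66) | bus: BusRdX,Flush
[18] P0: store L3 := 43 | P0:M(43), P1:I, P2:I | bus: none
[19] P1: store L1 := 63 | P0:I, P1:M(63), P2:I | bus: BusRdX,Flush
[20] P2: load  L1 | P0:I, P1:S(63), P2:S(63) | bus: BusRd,Flush
[21] P0: store L1 := 72 | P0:M(72), P1:I, P2:I | bus: BusRdX
[22] P0: load  L3 | P0:M(43), P1:I, P2:I | bus: none
[23] P1: load  L1 | P0:S(72), P1:S(72), P2:I | bus: BusRd,Flush
[24] P0: store L1 := 85 | P0:M(85), P1:I, P2:I | bus: BusUpgr
[25] P0: load  L3 | P0:M(43), P1:I, P2:I | bus: none
[26] P2: store L2 := 29 | P0:I, P1:I, P2:M(29) | bus: none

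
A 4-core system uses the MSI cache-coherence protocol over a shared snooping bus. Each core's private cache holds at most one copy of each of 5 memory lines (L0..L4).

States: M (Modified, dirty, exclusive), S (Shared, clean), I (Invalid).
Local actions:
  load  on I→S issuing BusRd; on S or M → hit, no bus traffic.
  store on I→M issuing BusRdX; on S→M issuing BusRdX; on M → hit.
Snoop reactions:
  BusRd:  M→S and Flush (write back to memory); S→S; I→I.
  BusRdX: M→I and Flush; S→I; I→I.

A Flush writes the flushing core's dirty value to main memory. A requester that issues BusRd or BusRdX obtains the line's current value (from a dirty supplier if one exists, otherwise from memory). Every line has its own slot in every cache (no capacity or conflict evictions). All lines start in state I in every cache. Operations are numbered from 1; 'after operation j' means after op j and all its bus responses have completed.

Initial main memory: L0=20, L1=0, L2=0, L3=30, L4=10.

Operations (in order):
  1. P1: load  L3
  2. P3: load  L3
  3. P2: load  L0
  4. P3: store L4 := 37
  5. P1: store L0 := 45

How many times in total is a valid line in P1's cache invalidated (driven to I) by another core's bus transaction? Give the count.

[1] P1: load  L3 | P0:I, P1:S(30), P2:I, P3:I | bus: BusRd
[2] P3: load  L3 | P0:I, P1:S(30), P2:I, P3:S(30) | bus: BusRd
[3] P2: load  L0 | P0:I, P1:I, P2:S(20), P3:I | bus: BusRd
[4] P3: store L4 := 37 | P0:I, P1:I, P2:I, P3:M(37) | bus: BusRdX
[5] P1: store L0 := 45 | P0:I, P1:M(45), P2:I, P3:I | bus: BusRdX

invalidations = 0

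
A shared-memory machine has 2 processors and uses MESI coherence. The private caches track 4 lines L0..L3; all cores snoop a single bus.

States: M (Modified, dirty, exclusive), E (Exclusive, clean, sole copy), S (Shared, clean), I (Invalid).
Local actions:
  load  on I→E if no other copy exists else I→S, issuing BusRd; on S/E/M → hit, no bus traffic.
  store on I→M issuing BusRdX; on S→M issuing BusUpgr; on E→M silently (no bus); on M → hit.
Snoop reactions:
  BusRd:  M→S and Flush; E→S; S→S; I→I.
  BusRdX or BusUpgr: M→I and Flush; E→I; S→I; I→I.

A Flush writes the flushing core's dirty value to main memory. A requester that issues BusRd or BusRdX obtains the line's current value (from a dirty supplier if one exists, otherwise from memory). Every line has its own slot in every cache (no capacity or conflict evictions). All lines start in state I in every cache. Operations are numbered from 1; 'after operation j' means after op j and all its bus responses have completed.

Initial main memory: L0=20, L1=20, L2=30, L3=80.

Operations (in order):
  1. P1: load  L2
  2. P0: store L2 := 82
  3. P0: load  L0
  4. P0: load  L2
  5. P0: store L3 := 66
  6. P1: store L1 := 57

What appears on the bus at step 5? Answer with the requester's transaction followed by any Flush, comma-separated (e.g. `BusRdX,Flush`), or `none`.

[1] P1: load  L2 | P0:I, P1:E(30) | bus: BusRd
[2] P0: store L2 := 82 | P0:M(82), P1:I | bus: BusRdX
[3] P0: load  L0 | P0:E(20), P1:I | bus: BusRd
[4] P0: load  L2 | P0:M(82), P1:I | bus: none
[5] P0: store L3 := 66 | P0:M(66), P1:I | bus: BusRdX
[6] P1: store L1 := 57 | P0:I, P1:M(57) | bus: BusRdX

bus = BusRdX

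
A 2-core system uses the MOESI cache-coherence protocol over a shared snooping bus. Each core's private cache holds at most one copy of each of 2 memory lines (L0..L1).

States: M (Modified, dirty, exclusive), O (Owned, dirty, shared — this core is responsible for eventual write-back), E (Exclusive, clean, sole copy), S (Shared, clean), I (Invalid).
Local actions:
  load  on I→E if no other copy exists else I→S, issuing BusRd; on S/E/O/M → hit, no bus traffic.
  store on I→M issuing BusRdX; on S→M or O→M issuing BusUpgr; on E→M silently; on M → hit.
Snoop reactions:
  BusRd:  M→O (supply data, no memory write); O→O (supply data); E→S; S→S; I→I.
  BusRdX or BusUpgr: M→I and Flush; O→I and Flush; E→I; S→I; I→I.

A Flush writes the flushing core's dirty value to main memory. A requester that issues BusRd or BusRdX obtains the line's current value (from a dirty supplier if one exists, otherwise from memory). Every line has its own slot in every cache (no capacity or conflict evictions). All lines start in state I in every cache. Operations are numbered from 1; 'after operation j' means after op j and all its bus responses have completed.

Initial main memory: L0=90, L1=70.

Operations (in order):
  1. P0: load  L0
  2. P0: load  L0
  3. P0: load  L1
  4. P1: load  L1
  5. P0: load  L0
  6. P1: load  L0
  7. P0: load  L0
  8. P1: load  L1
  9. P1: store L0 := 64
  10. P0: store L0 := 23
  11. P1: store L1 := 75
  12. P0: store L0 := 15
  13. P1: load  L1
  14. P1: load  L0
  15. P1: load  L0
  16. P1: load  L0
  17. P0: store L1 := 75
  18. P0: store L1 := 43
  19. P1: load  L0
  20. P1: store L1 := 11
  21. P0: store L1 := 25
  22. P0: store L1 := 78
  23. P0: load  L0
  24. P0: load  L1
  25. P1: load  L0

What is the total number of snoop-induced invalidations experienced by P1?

step 1: P0: load  L0  ⟶  EI  (L0)  txn=BusRd  M[L0]=90
step 2: P0: load  L0  ⟶  EI  (L0)  txn=∅  M[L0]=90
step 3: P0: load  L1  ⟶  EI  (L1)  txn=BusRd  M[L1]=70
step 4: P1: load  L1  ⟶  SS  (L1)  txn=BusRd  M[L1]=70
step 5: P0: load  L0  ⟶  EI  (L0)  txn=∅  M[L0]=90
step 6: P1: load  L0  ⟶  SS  (L0)  txn=BusRd  M[L0]=90
step 7: P0: load  L0  ⟶  SS  (L0)  txn=∅  M[L0]=90
step 8: P1: load  L1  ⟶  SS  (L1)  txn=∅  M[L1]=70
step 9: P1: store L0 := 64  ⟶  IM  (L0)  txn=BusUpgr  M[L0]=90
step 10: P0: store L0 := 23  ⟶  MI  (L0)  txn=BusRdX+Flush  M[L0]=64
step 11: P1: store L1 := 75  ⟶  IM  (L1)  txn=BusUpgr  M[L1]=70
step 12: P0: store L0 := 15  ⟶  MI  (L0)  txn=∅  M[L0]=64
step 13: P1: load  L1  ⟶  IM  (L1)  txn=∅  M[L1]=70
step 14: P1: load  L0  ⟶  OS  (L0)  txn=BusRd  M[L0]=64
step 15: P1: load  L0  ⟶  OS  (L0)  txn=∅  M[L0]=64
step 16: P1: load  L0  ⟶  OS  (L0)  txn=∅  M[L0]=64
step 17: P0: store L1 := 75  ⟶  MI  (L1)  txn=BusRdX+Flush  M[L1]=75
step 18: P0: store L1 := 43  ⟶  MI  (L1)  txn=∅  M[L1]=75
step 19: P1: load  L0  ⟶  OS  (L0)  txn=∅  M[L0]=64
step 20: P1: store L1 := 11  ⟶  IM  (L1)  txn=BusRdX+Flush  M[L1]=43
step 21: P0: store L1 := 25  ⟶  MI  (L1)  txn=BusRdX+Flush  M[L1]=11
step 22: P0: store L1 := 78  ⟶  MI  (L1)  txn=∅  M[L1]=11
step 23: P0: load  L0  ⟶  OS  (L0)  txn=∅  M[L0]=64
step 24: P0: load  L1  ⟶  MI  (L1)  txn=∅  M[L1]=11
step 25: P1: load  L0  ⟶  OS  (L0)  txn=∅  M[L0]=64

invalidations = 3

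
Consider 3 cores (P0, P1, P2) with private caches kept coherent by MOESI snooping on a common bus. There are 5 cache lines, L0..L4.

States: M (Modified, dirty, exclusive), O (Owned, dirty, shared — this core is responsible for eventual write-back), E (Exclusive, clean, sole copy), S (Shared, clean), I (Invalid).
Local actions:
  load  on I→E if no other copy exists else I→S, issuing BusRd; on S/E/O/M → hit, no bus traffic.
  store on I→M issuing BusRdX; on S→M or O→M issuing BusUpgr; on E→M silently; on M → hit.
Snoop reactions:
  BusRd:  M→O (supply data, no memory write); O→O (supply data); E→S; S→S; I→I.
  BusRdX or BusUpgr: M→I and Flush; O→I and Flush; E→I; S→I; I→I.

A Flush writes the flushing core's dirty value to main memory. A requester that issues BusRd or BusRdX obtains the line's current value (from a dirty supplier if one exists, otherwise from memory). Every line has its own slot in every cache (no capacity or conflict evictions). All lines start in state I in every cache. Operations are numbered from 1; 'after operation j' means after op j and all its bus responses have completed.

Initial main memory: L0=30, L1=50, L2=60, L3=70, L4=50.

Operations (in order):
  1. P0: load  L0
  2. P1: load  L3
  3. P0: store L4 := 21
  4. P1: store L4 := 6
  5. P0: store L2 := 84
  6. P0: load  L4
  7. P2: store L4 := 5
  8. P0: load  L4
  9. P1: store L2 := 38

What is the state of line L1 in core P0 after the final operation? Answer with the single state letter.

  op1 P0: load  L0 → E/I/I on L0; bus BusRd; mem=30
  op2 P1: load  L3 → I/E/I on L3; bus BusRd; mem=70
  op3 P0: store L4 := 21 → M/I/I on L4; bus BusRdX; mem=50
  op4 P1: store L4 := 6 → I/M/I on L4; bus BusRdX Flush; mem=21
  op5 P0: store L2 := 84 → M/I/I on L2; bus BusRdX; mem=60
  op6 P0: load  L4 → S/O/I on L4; bus BusRd; mem=21
  op7 P2: store L4 := 5 → I/I/M on L4; bus BusRdX Flush; mem=6
  op8 P0: load  L4 → S/I/O on L4; bus BusRd; mem=6
  op9 P1: store L2 := 38 → I/M/I on L2; bus BusRdX Flush; mem=84

state = I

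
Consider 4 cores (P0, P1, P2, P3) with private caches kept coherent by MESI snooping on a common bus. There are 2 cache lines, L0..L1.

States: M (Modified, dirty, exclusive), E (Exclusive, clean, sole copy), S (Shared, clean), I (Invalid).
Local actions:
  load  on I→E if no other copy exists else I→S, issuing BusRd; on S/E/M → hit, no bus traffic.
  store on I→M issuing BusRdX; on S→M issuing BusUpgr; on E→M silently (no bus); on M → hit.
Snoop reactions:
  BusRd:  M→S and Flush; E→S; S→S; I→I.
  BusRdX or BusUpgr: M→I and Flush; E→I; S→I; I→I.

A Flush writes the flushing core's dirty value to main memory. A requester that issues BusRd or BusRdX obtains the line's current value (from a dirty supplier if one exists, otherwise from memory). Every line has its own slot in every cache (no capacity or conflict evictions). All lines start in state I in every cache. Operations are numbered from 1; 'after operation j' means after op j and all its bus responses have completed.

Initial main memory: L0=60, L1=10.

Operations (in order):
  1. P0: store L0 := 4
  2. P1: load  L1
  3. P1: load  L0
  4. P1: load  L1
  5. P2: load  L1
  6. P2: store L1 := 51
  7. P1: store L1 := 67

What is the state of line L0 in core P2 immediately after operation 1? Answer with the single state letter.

state = I

  op1 P0: store L0 := 4 → M/I/I/I on L0; bus BusRdX; mem=60
  op2 P1: load  L1 → I/E/I/I on L1; bus BusRd; mem=10
  op3 P1: load  L0 → S/S/I/I on L0; bus BusRd Flush; mem=4
  op4 P1: load  L1 → I/E/I/I on L1; bus (none); mem=10
  op5 P2: load  L1 → I/S/S/I on L1; bus BusRd; mem=10
  op6 P2: store L1 := 51 → I/I/M/I on L1; bus BusUpgr; mem=10
  op7 P1: store L1 := 67 → I/M/I/I on L1; bus BusRdX Flush; mem=51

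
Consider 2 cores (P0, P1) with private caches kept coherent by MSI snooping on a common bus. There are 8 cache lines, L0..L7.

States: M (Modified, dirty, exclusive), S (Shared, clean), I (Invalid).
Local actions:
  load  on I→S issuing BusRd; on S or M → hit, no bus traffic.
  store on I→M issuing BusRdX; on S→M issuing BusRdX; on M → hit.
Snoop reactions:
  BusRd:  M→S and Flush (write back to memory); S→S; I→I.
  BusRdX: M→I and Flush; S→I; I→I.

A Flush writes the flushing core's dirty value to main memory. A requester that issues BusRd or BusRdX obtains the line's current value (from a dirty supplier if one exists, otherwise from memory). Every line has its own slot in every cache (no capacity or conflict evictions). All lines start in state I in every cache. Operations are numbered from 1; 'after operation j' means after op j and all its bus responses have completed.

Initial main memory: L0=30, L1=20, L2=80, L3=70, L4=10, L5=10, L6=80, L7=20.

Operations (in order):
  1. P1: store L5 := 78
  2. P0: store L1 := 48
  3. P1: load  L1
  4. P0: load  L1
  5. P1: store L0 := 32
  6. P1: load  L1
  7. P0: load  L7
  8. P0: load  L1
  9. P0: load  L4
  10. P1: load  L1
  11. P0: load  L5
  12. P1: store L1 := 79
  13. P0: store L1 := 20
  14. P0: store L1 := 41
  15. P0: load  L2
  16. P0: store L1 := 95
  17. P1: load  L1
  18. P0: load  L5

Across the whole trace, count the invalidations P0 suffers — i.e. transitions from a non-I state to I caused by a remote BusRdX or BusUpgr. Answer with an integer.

invalidations = 1

  op1 P1: store L5 := 78 → I/M on L5; bus BusRdX; mem=10
  op2 P0: store L1 := 48 → M/I on L1; bus BusRdX; mem=20
  op3 P1: load  L1 → S/S on L1; bus BusRd Flush; mem=48
  op4 P0: load  L1 → S/S on L1; bus (none); mem=48
  op5 P1: store L0 := 32 → I/M on L0; bus BusRdX; mem=30
  op6 P1: load  L1 → S/S on L1; bus (none); mem=48
  op7 P0: load  L7 → S/I on L7; bus BusRd; mem=20
  op8 P0: load  L1 → S/S on L1; bus (none); mem=48
  op9 P0: load  L4 → S/I on L4; bus BusRd; mem=10
  op10 P1: load  L1 → S/S on L1; bus (none); mem=48
  op11 P0: load  L5 → S/S on L5; bus BusRd Flush; mem=78
  op12 P1: store L1 := 79 → I/M on L1; bus BusRdX; mem=48
  op13 P0: store L1 := 20 → M/I on L1; bus BusRdX Flush; mem=79
  op14 P0: store L1 := 41 → M/I on L1; bus (none); mem=79
  op15 P0: load  L2 → S/I on L2; bus BusRd; mem=80
  op16 P0: store L1 := 95 → M/I on L1; bus (none); mem=79
  op17 P1: load  L1 → S/S on L1; bus BusRd Flush; mem=95
  op18 P0: load  L5 → S/S on L5; bus (none); mem=78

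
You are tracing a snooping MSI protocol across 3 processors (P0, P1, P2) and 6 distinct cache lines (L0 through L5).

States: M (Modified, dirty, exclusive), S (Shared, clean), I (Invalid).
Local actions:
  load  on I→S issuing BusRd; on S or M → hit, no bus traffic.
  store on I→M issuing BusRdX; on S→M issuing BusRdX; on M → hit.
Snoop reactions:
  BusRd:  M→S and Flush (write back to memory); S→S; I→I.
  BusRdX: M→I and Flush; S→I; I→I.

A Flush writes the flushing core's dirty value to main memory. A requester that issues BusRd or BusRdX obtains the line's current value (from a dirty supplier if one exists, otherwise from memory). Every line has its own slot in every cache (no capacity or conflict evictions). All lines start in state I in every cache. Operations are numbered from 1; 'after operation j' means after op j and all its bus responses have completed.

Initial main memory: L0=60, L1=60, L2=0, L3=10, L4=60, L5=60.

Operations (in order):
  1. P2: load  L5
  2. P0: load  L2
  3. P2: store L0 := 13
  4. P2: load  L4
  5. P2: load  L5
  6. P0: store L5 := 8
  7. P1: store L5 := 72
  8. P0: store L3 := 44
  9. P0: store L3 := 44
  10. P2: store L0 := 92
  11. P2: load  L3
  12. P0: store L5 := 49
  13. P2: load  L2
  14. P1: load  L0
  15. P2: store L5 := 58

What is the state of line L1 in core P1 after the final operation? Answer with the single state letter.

state = I

  op1 P2: load  L5 → I/I/S on L5; bus BusRd; mem=60
  op2 P0: load  L2 → S/I/I on L2; bus BusRd; mem=0
  op3 P2: store L0 := 13 → I/I/M on L0; bus BusRdX; mem=60
  op4 P2: load  L4 → I/I/S on L4; bus BusRd; mem=60
  op5 P2: load  L5 → I/I/S on L5; bus (none); mem=60
  op6 P0: store L5 := 8 → M/I/I on L5; bus BusRdX; mem=60
  op7 P1: store L5 := 72 → I/M/I on L5; bus BusRdX Flush; mem=8
  op8 P0: store L3 := 44 → M/I/I on L3; bus BusRdX; mem=10
  op9 P0: store L3 := 44 → M/I/I on L3; bus (none); mem=10
  op10 P2: store L0 := 92 → I/I/M on L0; bus (none); mem=60
  op11 P2: load  L3 → S/I/S on L3; bus BusRd Flush; mem=44
  op12 P0: store L5 := 49 → M/I/I on L5; bus BusRdX Flush; mem=72
  op13 P2: load  L2 → S/I/S on L2; bus BusRd; mem=0
  op14 P1: load  L0 → I/S/S on L0; bus BusRd Flush; mem=92
  op15 P2: store L5 := 58 → I/I/M on L5; bus BusRdX Flush; mem=49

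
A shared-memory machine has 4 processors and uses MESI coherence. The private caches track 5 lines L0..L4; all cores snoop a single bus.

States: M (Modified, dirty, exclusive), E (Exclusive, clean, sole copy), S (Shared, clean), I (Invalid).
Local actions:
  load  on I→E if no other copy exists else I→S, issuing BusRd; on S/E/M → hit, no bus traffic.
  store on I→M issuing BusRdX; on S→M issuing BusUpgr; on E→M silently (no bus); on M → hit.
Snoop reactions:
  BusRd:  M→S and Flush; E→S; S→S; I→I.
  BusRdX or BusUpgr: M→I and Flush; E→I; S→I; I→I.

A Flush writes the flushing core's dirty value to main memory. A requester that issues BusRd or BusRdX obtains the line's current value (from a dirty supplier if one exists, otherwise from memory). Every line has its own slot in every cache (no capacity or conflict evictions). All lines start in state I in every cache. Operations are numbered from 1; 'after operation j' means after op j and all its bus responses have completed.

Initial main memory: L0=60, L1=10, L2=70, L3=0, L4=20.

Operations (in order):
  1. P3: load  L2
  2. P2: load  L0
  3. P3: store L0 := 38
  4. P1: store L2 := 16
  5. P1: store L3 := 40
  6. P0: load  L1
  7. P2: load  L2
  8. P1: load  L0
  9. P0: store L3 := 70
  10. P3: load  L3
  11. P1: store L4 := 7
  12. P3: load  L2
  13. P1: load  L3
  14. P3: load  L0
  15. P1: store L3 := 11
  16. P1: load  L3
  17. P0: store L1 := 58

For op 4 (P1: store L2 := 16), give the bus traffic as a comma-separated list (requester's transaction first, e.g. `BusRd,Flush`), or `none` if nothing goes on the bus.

bus = BusRdX

[1] P3: load  L2 | P0:I, P1:I, P2:I, P3:E(70) | bus: BusRd
[2] P2: load  L0 | P0:I, P1:I, P2:E(60), P3:I | bus: BusRd
[3] P3: store L0 := 38 | P0:I, P1:I, P2:I, P3:M(38) | bus: BusRdX
[4] P1: store L2 := 16 | P0:I, P1:M(16), P2:I, P3:I | bus: BusRdX
[5] P1: store L3 := 40 | P0:I, P1:M(40), P2:I, P3:I | bus: BusRdX
[6] P0: load  L1 | P0:E(10), P1:I, P2:I, P3:I | bus: BusRd
[7] P2: load  L2 | P0:I, P1:S(16), P2:S(16), P3:I | bus: BusRd,Flush
[8] P1: load  L0 | P0:I, P1:S(38), P2:I, P3:S(38) | bus: BusRd,Flush
[9] P0: store L3 := 70 | P0:M(70), P1:I, P2:I, P3:I | bus: BusRdX,Flush
[10] P3: load  L3 | P0:S(70), P1:I, P2:I, P3:S(70) | bus: BusRd,Flush
[11] P1: store L4 := 7 | P0:I, P1:M(7), P2:I, P3:I | bus: BusRdX
[12] P3: load  L2 | P0:I, P1:S(16), P2:S(16), P3:S(16) | bus: BusRd
[13] P1: load  L3 | P0:S(70), P1:S(70), P2:I, P3:S(70) | bus: BusRd
[14] P3: load  L0 | P0:I, P1:S(38), P2:I, P3:S(38) | bus: none
[15] P1: store L3 := 11 | P0:I, P1:M(11), P2:I, P3:I | bus: BusUpgr
[16] P1: load  L3 | P0:I, P1:M(11), P2:I, P3:I | bus: none
[17] P0: store L1 := 58 | P0:M(58), P1:I, P2:I, P3:I | bus: none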